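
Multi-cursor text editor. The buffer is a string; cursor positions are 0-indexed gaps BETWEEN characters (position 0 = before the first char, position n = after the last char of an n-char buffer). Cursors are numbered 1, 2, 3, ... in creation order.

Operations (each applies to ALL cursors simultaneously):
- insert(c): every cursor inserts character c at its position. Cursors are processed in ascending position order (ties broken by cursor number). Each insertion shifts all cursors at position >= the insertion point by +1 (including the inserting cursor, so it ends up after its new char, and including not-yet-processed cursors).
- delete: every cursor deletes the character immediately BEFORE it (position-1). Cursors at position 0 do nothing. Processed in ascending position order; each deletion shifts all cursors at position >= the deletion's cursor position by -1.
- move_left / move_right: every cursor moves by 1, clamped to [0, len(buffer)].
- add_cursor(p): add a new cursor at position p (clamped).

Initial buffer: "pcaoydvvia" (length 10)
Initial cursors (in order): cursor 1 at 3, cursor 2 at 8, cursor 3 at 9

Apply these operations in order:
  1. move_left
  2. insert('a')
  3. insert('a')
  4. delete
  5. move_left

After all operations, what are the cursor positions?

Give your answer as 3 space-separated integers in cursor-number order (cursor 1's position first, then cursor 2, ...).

After op 1 (move_left): buffer="pcaoydvvia" (len 10), cursors c1@2 c2@7 c3@8, authorship ..........
After op 2 (insert('a')): buffer="pcaaoydvavaia" (len 13), cursors c1@3 c2@9 c3@11, authorship ..1.....2.3..
After op 3 (insert('a')): buffer="pcaaaoydvaavaaia" (len 16), cursors c1@4 c2@11 c3@14, authorship ..11.....22.33..
After op 4 (delete): buffer="pcaaoydvavaia" (len 13), cursors c1@3 c2@9 c3@11, authorship ..1.....2.3..
After op 5 (move_left): buffer="pcaaoydvavaia" (len 13), cursors c1@2 c2@8 c3@10, authorship ..1.....2.3..

Answer: 2 8 10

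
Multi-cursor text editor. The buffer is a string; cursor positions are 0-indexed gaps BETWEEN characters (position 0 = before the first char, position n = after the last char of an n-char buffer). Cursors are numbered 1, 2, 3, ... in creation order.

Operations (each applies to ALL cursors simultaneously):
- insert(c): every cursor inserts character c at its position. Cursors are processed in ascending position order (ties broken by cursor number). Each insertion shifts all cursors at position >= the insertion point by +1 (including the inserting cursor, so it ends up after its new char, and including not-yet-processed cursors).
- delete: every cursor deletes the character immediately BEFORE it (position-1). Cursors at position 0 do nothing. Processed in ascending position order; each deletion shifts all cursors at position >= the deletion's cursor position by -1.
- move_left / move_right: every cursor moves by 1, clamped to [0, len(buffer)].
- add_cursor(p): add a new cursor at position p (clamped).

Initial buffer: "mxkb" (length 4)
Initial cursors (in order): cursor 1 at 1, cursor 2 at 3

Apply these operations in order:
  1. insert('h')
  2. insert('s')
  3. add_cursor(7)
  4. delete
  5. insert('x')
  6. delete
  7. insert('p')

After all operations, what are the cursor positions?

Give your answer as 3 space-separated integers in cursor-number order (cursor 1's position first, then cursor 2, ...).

After op 1 (insert('h')): buffer="mhxkhb" (len 6), cursors c1@2 c2@5, authorship .1..2.
After op 2 (insert('s')): buffer="mhsxkhsb" (len 8), cursors c1@3 c2@7, authorship .11..22.
After op 3 (add_cursor(7)): buffer="mhsxkhsb" (len 8), cursors c1@3 c2@7 c3@7, authorship .11..22.
After op 4 (delete): buffer="mhxkb" (len 5), cursors c1@2 c2@4 c3@4, authorship .1...
After op 5 (insert('x')): buffer="mhxxkxxb" (len 8), cursors c1@3 c2@7 c3@7, authorship .11..23.
After op 6 (delete): buffer="mhxkb" (len 5), cursors c1@2 c2@4 c3@4, authorship .1...
After op 7 (insert('p')): buffer="mhpxkppb" (len 8), cursors c1@3 c2@7 c3@7, authorship .11..23.

Answer: 3 7 7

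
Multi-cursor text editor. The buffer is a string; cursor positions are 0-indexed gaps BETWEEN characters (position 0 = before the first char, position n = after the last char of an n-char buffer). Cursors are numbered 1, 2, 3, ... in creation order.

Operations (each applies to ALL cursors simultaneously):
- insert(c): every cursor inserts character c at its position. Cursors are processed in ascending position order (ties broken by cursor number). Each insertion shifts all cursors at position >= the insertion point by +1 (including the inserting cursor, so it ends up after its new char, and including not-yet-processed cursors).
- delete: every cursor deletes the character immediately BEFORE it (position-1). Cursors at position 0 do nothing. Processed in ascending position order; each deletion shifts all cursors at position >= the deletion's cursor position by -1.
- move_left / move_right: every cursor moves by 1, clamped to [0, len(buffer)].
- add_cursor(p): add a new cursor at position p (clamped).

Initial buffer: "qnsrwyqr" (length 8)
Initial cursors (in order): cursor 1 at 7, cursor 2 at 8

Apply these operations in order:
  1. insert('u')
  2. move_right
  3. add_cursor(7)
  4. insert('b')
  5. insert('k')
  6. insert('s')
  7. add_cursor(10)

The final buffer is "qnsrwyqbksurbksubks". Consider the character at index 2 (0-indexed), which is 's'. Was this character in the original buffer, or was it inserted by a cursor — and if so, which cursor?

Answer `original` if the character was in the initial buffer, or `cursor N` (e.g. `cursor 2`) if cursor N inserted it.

After op 1 (insert('u')): buffer="qnsrwyquru" (len 10), cursors c1@8 c2@10, authorship .......1.2
After op 2 (move_right): buffer="qnsrwyquru" (len 10), cursors c1@9 c2@10, authorship .......1.2
After op 3 (add_cursor(7)): buffer="qnsrwyquru" (len 10), cursors c3@7 c1@9 c2@10, authorship .......1.2
After op 4 (insert('b')): buffer="qnsrwyqburbub" (len 13), cursors c3@8 c1@11 c2@13, authorship .......31.122
After op 5 (insert('k')): buffer="qnsrwyqbkurbkubk" (len 16), cursors c3@9 c1@13 c2@16, authorship .......331.11222
After op 6 (insert('s')): buffer="qnsrwyqbksurbksubks" (len 19), cursors c3@10 c1@15 c2@19, authorship .......3331.1112222
After op 7 (add_cursor(10)): buffer="qnsrwyqbksurbksubks" (len 19), cursors c3@10 c4@10 c1@15 c2@19, authorship .......3331.1112222
Authorship (.=original, N=cursor N): . . . . . . . 3 3 3 1 . 1 1 1 2 2 2 2
Index 2: author = original

Answer: original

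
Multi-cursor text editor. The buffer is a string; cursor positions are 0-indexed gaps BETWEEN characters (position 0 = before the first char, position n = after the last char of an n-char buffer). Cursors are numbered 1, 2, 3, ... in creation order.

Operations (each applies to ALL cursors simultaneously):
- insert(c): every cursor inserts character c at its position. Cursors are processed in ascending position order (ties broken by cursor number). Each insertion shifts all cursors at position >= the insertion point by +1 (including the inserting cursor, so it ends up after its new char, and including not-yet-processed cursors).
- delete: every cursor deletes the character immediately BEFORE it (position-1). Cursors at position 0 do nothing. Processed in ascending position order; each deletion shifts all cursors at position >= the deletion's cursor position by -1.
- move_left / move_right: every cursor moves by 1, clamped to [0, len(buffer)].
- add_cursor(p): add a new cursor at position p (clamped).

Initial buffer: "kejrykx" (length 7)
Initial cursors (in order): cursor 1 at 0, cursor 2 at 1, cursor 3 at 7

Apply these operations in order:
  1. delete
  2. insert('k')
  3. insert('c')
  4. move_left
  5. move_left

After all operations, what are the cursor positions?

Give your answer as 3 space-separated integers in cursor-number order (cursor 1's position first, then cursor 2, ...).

After op 1 (delete): buffer="ejryk" (len 5), cursors c1@0 c2@0 c3@5, authorship .....
After op 2 (insert('k')): buffer="kkejrykk" (len 8), cursors c1@2 c2@2 c3@8, authorship 12.....3
After op 3 (insert('c')): buffer="kkccejrykkc" (len 11), cursors c1@4 c2@4 c3@11, authorship 1212.....33
After op 4 (move_left): buffer="kkccejrykkc" (len 11), cursors c1@3 c2@3 c3@10, authorship 1212.....33
After op 5 (move_left): buffer="kkccejrykkc" (len 11), cursors c1@2 c2@2 c3@9, authorship 1212.....33

Answer: 2 2 9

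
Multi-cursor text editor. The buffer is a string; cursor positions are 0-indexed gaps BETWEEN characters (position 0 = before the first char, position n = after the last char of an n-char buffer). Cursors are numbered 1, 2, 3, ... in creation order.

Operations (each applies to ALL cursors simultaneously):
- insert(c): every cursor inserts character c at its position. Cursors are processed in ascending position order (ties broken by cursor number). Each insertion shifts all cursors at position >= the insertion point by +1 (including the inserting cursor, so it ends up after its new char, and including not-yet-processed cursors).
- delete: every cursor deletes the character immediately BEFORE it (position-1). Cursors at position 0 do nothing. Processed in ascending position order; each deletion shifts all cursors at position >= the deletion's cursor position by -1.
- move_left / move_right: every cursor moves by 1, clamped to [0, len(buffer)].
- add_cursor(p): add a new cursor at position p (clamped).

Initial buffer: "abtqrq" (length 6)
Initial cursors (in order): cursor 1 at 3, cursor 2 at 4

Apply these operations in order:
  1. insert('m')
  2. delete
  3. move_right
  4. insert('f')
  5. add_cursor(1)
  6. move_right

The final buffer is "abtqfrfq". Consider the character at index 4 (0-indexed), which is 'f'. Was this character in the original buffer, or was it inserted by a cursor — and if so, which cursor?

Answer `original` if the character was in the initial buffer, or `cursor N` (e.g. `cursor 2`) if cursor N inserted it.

Answer: cursor 1

Derivation:
After op 1 (insert('m')): buffer="abtmqmrq" (len 8), cursors c1@4 c2@6, authorship ...1.2..
After op 2 (delete): buffer="abtqrq" (len 6), cursors c1@3 c2@4, authorship ......
After op 3 (move_right): buffer="abtqrq" (len 6), cursors c1@4 c2@5, authorship ......
After op 4 (insert('f')): buffer="abtqfrfq" (len 8), cursors c1@5 c2@7, authorship ....1.2.
After op 5 (add_cursor(1)): buffer="abtqfrfq" (len 8), cursors c3@1 c1@5 c2@7, authorship ....1.2.
After op 6 (move_right): buffer="abtqfrfq" (len 8), cursors c3@2 c1@6 c2@8, authorship ....1.2.
Authorship (.=original, N=cursor N): . . . . 1 . 2 .
Index 4: author = 1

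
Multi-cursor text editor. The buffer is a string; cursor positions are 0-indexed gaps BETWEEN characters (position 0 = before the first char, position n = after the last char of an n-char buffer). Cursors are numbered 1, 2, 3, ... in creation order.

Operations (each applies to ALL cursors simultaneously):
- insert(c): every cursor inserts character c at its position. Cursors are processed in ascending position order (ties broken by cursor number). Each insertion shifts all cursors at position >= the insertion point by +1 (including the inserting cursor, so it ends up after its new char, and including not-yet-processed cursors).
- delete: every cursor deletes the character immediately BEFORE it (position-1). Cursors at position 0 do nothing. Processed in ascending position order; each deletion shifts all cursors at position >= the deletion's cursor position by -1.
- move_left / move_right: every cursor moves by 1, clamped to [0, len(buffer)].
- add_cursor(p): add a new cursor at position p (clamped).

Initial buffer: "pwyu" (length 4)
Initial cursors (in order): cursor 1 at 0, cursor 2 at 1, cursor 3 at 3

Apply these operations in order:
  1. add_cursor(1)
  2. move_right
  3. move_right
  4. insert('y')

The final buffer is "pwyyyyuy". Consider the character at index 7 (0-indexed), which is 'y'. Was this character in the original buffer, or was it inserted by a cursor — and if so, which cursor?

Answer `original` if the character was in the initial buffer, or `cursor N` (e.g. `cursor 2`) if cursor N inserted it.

After op 1 (add_cursor(1)): buffer="pwyu" (len 4), cursors c1@0 c2@1 c4@1 c3@3, authorship ....
After op 2 (move_right): buffer="pwyu" (len 4), cursors c1@1 c2@2 c4@2 c3@4, authorship ....
After op 3 (move_right): buffer="pwyu" (len 4), cursors c1@2 c2@3 c4@3 c3@4, authorship ....
After op 4 (insert('y')): buffer="pwyyyyuy" (len 8), cursors c1@3 c2@6 c4@6 c3@8, authorship ..1.24.3
Authorship (.=original, N=cursor N): . . 1 . 2 4 . 3
Index 7: author = 3

Answer: cursor 3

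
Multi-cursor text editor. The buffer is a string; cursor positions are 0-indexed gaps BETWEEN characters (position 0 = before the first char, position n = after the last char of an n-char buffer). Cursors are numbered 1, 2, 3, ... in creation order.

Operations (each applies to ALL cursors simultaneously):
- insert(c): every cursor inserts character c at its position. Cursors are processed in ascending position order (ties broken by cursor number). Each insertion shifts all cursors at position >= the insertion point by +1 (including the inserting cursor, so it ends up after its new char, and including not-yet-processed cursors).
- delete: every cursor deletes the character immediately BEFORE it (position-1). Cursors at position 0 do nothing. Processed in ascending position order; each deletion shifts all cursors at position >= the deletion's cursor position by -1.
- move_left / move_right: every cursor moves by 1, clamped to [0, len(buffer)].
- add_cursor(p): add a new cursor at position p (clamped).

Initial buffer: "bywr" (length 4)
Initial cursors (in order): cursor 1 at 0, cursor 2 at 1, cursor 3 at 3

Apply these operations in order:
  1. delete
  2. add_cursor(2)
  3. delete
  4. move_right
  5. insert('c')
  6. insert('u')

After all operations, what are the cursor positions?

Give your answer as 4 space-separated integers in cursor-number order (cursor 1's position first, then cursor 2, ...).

After op 1 (delete): buffer="yr" (len 2), cursors c1@0 c2@0 c3@1, authorship ..
After op 2 (add_cursor(2)): buffer="yr" (len 2), cursors c1@0 c2@0 c3@1 c4@2, authorship ..
After op 3 (delete): buffer="" (len 0), cursors c1@0 c2@0 c3@0 c4@0, authorship 
After op 4 (move_right): buffer="" (len 0), cursors c1@0 c2@0 c3@0 c4@0, authorship 
After op 5 (insert('c')): buffer="cccc" (len 4), cursors c1@4 c2@4 c3@4 c4@4, authorship 1234
After op 6 (insert('u')): buffer="ccccuuuu" (len 8), cursors c1@8 c2@8 c3@8 c4@8, authorship 12341234

Answer: 8 8 8 8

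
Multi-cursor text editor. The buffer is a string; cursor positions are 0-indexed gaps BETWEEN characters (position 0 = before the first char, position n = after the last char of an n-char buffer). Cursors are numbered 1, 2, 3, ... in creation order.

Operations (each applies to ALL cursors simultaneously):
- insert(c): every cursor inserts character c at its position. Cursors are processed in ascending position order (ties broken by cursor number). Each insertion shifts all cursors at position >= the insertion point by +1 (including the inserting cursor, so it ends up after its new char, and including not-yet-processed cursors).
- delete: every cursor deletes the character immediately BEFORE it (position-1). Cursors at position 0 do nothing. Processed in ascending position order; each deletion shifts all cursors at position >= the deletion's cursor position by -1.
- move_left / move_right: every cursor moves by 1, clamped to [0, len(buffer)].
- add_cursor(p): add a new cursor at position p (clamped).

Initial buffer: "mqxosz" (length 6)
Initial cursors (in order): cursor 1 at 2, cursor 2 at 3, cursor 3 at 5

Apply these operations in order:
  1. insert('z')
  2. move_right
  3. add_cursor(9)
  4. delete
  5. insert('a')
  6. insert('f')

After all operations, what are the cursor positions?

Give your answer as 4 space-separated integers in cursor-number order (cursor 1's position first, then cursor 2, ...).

Answer: 5 8 13 13

Derivation:
After op 1 (insert('z')): buffer="mqzxzoszz" (len 9), cursors c1@3 c2@5 c3@8, authorship ..1.2..3.
After op 2 (move_right): buffer="mqzxzoszz" (len 9), cursors c1@4 c2@6 c3@9, authorship ..1.2..3.
After op 3 (add_cursor(9)): buffer="mqzxzoszz" (len 9), cursors c1@4 c2@6 c3@9 c4@9, authorship ..1.2..3.
After op 4 (delete): buffer="mqzzs" (len 5), cursors c1@3 c2@4 c3@5 c4@5, authorship ..12.
After op 5 (insert('a')): buffer="mqzazasaa" (len 9), cursors c1@4 c2@6 c3@9 c4@9, authorship ..1122.34
After op 6 (insert('f')): buffer="mqzafzafsaaff" (len 13), cursors c1@5 c2@8 c3@13 c4@13, authorship ..111222.3434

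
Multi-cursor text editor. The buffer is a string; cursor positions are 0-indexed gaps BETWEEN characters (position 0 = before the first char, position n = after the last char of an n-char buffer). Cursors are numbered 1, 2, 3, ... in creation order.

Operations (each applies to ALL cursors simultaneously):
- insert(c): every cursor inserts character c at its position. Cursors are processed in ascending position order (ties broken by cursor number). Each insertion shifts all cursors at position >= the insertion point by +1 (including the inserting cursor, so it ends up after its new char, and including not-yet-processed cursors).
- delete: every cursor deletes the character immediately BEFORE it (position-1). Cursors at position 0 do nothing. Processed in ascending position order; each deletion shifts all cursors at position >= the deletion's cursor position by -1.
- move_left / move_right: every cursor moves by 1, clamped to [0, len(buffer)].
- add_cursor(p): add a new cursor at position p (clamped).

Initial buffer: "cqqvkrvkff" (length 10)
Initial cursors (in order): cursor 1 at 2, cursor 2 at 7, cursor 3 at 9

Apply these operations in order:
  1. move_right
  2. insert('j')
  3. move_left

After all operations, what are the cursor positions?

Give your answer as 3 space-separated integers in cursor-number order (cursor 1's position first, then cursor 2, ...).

After op 1 (move_right): buffer="cqqvkrvkff" (len 10), cursors c1@3 c2@8 c3@10, authorship ..........
After op 2 (insert('j')): buffer="cqqjvkrvkjffj" (len 13), cursors c1@4 c2@10 c3@13, authorship ...1.....2..3
After op 3 (move_left): buffer="cqqjvkrvkjffj" (len 13), cursors c1@3 c2@9 c3@12, authorship ...1.....2..3

Answer: 3 9 12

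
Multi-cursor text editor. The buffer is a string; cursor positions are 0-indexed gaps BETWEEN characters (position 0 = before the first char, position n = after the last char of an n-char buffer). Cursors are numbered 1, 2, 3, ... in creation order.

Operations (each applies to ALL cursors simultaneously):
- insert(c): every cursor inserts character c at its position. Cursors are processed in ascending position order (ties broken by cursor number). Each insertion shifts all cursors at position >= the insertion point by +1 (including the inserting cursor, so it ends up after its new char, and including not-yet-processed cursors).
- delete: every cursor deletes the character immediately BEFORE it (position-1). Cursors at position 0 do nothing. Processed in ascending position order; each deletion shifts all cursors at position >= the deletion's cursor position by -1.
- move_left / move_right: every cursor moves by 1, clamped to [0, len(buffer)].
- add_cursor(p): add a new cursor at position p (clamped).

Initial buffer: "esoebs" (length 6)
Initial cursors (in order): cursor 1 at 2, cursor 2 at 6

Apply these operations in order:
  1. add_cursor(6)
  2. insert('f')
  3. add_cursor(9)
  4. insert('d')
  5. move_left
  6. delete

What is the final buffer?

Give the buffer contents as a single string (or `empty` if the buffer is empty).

Answer: esdoebsfd

Derivation:
After op 1 (add_cursor(6)): buffer="esoebs" (len 6), cursors c1@2 c2@6 c3@6, authorship ......
After op 2 (insert('f')): buffer="esfoebsff" (len 9), cursors c1@3 c2@9 c3@9, authorship ..1....23
After op 3 (add_cursor(9)): buffer="esfoebsff" (len 9), cursors c1@3 c2@9 c3@9 c4@9, authorship ..1....23
After op 4 (insert('d')): buffer="esfdoebsffddd" (len 13), cursors c1@4 c2@13 c3@13 c4@13, authorship ..11....23234
After op 5 (move_left): buffer="esfdoebsffddd" (len 13), cursors c1@3 c2@12 c3@12 c4@12, authorship ..11....23234
After op 6 (delete): buffer="esdoebsfd" (len 9), cursors c1@2 c2@8 c3@8 c4@8, authorship ..1....24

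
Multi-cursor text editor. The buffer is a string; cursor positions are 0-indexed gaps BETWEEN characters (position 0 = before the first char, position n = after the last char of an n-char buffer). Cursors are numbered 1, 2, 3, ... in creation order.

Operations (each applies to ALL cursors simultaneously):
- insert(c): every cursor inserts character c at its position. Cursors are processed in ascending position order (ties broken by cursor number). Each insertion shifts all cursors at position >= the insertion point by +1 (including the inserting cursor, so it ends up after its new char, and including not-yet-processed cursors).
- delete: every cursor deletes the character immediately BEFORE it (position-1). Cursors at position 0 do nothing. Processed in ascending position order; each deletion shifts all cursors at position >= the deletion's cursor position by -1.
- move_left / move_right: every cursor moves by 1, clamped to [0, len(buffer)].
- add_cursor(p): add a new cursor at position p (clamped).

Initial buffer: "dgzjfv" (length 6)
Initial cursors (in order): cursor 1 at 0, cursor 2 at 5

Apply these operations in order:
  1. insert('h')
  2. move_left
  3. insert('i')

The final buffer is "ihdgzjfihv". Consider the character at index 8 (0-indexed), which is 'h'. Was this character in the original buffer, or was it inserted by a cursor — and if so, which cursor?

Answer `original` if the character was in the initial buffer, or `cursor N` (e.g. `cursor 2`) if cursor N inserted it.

Answer: cursor 2

Derivation:
After op 1 (insert('h')): buffer="hdgzjfhv" (len 8), cursors c1@1 c2@7, authorship 1.....2.
After op 2 (move_left): buffer="hdgzjfhv" (len 8), cursors c1@0 c2@6, authorship 1.....2.
After op 3 (insert('i')): buffer="ihdgzjfihv" (len 10), cursors c1@1 c2@8, authorship 11.....22.
Authorship (.=original, N=cursor N): 1 1 . . . . . 2 2 .
Index 8: author = 2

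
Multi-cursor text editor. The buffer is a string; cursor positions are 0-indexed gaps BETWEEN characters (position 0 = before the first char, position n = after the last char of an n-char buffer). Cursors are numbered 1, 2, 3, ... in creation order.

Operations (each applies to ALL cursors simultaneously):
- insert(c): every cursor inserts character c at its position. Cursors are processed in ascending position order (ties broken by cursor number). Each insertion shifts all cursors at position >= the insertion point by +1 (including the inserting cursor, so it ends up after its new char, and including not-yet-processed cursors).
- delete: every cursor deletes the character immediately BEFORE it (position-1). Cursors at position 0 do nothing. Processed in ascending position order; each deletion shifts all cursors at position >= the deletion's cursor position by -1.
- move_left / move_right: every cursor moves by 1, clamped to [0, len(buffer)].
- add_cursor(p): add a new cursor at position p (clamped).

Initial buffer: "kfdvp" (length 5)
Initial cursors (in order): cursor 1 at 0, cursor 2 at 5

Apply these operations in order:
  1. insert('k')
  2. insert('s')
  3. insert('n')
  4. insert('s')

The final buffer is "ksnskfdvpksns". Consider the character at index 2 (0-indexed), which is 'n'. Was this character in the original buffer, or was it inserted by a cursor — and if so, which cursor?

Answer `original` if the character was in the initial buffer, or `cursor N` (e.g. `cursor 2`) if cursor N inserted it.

Answer: cursor 1

Derivation:
After op 1 (insert('k')): buffer="kkfdvpk" (len 7), cursors c1@1 c2@7, authorship 1.....2
After op 2 (insert('s')): buffer="kskfdvpks" (len 9), cursors c1@2 c2@9, authorship 11.....22
After op 3 (insert('n')): buffer="ksnkfdvpksn" (len 11), cursors c1@3 c2@11, authorship 111.....222
After op 4 (insert('s')): buffer="ksnskfdvpksns" (len 13), cursors c1@4 c2@13, authorship 1111.....2222
Authorship (.=original, N=cursor N): 1 1 1 1 . . . . . 2 2 2 2
Index 2: author = 1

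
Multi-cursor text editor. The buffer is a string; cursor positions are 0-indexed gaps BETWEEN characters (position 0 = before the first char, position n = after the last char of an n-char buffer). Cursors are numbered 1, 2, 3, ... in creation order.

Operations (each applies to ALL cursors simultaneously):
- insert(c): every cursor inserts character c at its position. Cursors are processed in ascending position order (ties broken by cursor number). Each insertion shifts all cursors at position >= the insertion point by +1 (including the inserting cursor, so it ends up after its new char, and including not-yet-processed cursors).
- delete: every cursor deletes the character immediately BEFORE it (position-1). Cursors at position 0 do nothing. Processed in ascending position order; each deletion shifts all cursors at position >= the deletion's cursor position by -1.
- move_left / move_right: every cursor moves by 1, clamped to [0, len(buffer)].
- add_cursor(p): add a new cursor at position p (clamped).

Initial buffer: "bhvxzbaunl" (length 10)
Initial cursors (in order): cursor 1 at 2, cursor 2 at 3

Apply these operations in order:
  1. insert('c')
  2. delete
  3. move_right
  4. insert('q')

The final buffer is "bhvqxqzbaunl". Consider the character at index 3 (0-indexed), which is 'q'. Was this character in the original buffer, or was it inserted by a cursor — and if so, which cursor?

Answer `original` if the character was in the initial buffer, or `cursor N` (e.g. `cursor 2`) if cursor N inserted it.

Answer: cursor 1

Derivation:
After op 1 (insert('c')): buffer="bhcvcxzbaunl" (len 12), cursors c1@3 c2@5, authorship ..1.2.......
After op 2 (delete): buffer="bhvxzbaunl" (len 10), cursors c1@2 c2@3, authorship ..........
After op 3 (move_right): buffer="bhvxzbaunl" (len 10), cursors c1@3 c2@4, authorship ..........
After op 4 (insert('q')): buffer="bhvqxqzbaunl" (len 12), cursors c1@4 c2@6, authorship ...1.2......
Authorship (.=original, N=cursor N): . . . 1 . 2 . . . . . .
Index 3: author = 1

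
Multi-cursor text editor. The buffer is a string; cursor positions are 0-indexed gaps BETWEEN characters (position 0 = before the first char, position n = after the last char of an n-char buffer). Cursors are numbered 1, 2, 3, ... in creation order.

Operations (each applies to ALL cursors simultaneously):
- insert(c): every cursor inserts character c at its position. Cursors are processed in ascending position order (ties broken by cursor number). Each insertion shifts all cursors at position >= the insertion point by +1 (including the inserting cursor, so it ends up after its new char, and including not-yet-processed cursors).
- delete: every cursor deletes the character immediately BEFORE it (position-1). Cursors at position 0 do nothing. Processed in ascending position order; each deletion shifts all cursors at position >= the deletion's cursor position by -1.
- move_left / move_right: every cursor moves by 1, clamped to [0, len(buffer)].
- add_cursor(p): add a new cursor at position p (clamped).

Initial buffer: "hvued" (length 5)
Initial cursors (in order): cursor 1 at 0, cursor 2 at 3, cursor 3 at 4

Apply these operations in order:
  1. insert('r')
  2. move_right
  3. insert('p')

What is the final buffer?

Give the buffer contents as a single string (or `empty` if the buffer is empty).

Answer: rhpvureprdp

Derivation:
After op 1 (insert('r')): buffer="rhvurerd" (len 8), cursors c1@1 c2@5 c3@7, authorship 1...2.3.
After op 2 (move_right): buffer="rhvurerd" (len 8), cursors c1@2 c2@6 c3@8, authorship 1...2.3.
After op 3 (insert('p')): buffer="rhpvureprdp" (len 11), cursors c1@3 c2@8 c3@11, authorship 1.1..2.23.3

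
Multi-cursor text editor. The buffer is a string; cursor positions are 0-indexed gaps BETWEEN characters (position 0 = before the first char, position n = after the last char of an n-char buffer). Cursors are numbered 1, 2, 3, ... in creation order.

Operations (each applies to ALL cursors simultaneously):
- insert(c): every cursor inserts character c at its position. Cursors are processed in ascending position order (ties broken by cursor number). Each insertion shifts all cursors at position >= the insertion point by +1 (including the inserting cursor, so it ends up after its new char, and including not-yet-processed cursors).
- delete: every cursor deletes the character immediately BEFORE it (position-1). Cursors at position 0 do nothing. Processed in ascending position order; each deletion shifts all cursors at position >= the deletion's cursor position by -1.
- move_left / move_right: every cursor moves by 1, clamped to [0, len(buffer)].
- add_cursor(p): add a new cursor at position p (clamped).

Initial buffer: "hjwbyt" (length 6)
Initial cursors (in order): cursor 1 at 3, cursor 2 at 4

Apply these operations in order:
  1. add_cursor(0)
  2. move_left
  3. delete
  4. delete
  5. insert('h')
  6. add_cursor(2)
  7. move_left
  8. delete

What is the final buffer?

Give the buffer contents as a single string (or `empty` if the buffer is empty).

Answer: hbyt

Derivation:
After op 1 (add_cursor(0)): buffer="hjwbyt" (len 6), cursors c3@0 c1@3 c2@4, authorship ......
After op 2 (move_left): buffer="hjwbyt" (len 6), cursors c3@0 c1@2 c2@3, authorship ......
After op 3 (delete): buffer="hbyt" (len 4), cursors c3@0 c1@1 c2@1, authorship ....
After op 4 (delete): buffer="byt" (len 3), cursors c1@0 c2@0 c3@0, authorship ...
After op 5 (insert('h')): buffer="hhhbyt" (len 6), cursors c1@3 c2@3 c3@3, authorship 123...
After op 6 (add_cursor(2)): buffer="hhhbyt" (len 6), cursors c4@2 c1@3 c2@3 c3@3, authorship 123...
After op 7 (move_left): buffer="hhhbyt" (len 6), cursors c4@1 c1@2 c2@2 c3@2, authorship 123...
After op 8 (delete): buffer="hbyt" (len 4), cursors c1@0 c2@0 c3@0 c4@0, authorship 3...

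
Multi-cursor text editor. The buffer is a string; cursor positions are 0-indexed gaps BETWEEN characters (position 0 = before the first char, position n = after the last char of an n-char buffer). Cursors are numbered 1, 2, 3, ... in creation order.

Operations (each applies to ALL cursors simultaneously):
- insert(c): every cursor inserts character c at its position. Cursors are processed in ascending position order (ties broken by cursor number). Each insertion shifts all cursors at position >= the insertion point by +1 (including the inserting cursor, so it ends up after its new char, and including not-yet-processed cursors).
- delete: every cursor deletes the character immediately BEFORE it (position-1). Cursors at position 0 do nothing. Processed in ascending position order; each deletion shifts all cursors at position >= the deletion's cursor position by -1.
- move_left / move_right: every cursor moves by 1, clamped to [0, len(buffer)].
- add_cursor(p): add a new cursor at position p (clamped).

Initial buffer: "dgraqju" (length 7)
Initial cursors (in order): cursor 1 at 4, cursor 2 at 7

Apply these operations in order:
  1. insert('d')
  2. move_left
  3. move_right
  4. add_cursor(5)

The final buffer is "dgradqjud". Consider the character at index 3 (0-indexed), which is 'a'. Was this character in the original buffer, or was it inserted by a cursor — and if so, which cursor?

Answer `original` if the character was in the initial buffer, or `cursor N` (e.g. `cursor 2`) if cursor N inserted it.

After op 1 (insert('d')): buffer="dgradqjud" (len 9), cursors c1@5 c2@9, authorship ....1...2
After op 2 (move_left): buffer="dgradqjud" (len 9), cursors c1@4 c2@8, authorship ....1...2
After op 3 (move_right): buffer="dgradqjud" (len 9), cursors c1@5 c2@9, authorship ....1...2
After op 4 (add_cursor(5)): buffer="dgradqjud" (len 9), cursors c1@5 c3@5 c2@9, authorship ....1...2
Authorship (.=original, N=cursor N): . . . . 1 . . . 2
Index 3: author = original

Answer: original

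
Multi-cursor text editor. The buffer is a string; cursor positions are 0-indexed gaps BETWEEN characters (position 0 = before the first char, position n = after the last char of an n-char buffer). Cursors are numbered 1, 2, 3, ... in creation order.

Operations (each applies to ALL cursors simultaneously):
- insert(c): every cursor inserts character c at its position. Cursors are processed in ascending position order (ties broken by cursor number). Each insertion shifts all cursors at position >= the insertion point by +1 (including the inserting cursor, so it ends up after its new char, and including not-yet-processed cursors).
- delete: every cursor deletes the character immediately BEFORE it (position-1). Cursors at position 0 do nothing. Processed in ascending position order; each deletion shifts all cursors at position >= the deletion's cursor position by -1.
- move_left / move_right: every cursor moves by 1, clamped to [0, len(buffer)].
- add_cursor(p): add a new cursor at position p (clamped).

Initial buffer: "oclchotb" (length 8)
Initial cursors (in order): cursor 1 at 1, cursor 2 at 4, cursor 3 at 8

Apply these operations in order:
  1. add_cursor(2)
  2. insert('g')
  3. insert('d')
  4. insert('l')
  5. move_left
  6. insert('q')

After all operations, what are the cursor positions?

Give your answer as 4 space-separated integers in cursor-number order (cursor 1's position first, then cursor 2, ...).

Answer: 4 15 23 9

Derivation:
After op 1 (add_cursor(2)): buffer="oclchotb" (len 8), cursors c1@1 c4@2 c2@4 c3@8, authorship ........
After op 2 (insert('g')): buffer="ogcglcghotbg" (len 12), cursors c1@2 c4@4 c2@7 c3@12, authorship .1.4..2....3
After op 3 (insert('d')): buffer="ogdcgdlcgdhotbgd" (len 16), cursors c1@3 c4@6 c2@10 c3@16, authorship .11.44..22....33
After op 4 (insert('l')): buffer="ogdlcgdllcgdlhotbgdl" (len 20), cursors c1@4 c4@8 c2@13 c3@20, authorship .111.444..222....333
After op 5 (move_left): buffer="ogdlcgdllcgdlhotbgdl" (len 20), cursors c1@3 c4@7 c2@12 c3@19, authorship .111.444..222....333
After op 6 (insert('q')): buffer="ogdqlcgdqllcgdqlhotbgdql" (len 24), cursors c1@4 c4@9 c2@15 c3@23, authorship .1111.4444..2222....3333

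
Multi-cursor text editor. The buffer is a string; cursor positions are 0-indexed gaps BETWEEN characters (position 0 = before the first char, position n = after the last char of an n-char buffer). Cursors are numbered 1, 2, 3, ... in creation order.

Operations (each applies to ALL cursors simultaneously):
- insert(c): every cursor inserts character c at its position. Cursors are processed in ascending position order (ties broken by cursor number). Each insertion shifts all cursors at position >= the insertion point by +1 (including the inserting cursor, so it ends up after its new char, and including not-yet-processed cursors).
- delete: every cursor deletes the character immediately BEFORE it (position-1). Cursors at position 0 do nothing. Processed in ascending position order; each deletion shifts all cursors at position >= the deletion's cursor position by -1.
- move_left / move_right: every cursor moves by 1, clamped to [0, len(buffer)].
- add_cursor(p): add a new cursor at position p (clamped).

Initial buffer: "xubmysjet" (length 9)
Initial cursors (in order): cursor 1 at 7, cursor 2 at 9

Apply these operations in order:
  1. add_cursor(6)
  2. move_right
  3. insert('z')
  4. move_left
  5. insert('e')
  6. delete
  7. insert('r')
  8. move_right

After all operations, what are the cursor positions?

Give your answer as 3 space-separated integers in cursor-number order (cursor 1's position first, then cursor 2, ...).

Answer: 12 15 9

Derivation:
After op 1 (add_cursor(6)): buffer="xubmysjet" (len 9), cursors c3@6 c1@7 c2@9, authorship .........
After op 2 (move_right): buffer="xubmysjet" (len 9), cursors c3@7 c1@8 c2@9, authorship .........
After op 3 (insert('z')): buffer="xubmysjzeztz" (len 12), cursors c3@8 c1@10 c2@12, authorship .......3.1.2
After op 4 (move_left): buffer="xubmysjzeztz" (len 12), cursors c3@7 c1@9 c2@11, authorship .......3.1.2
After op 5 (insert('e')): buffer="xubmysjezeeztez" (len 15), cursors c3@8 c1@11 c2@14, authorship .......33.11.22
After op 6 (delete): buffer="xubmysjzeztz" (len 12), cursors c3@7 c1@9 c2@11, authorship .......3.1.2
After op 7 (insert('r')): buffer="xubmysjrzerztrz" (len 15), cursors c3@8 c1@11 c2@14, authorship .......33.11.22
After op 8 (move_right): buffer="xubmysjrzerztrz" (len 15), cursors c3@9 c1@12 c2@15, authorship .......33.11.22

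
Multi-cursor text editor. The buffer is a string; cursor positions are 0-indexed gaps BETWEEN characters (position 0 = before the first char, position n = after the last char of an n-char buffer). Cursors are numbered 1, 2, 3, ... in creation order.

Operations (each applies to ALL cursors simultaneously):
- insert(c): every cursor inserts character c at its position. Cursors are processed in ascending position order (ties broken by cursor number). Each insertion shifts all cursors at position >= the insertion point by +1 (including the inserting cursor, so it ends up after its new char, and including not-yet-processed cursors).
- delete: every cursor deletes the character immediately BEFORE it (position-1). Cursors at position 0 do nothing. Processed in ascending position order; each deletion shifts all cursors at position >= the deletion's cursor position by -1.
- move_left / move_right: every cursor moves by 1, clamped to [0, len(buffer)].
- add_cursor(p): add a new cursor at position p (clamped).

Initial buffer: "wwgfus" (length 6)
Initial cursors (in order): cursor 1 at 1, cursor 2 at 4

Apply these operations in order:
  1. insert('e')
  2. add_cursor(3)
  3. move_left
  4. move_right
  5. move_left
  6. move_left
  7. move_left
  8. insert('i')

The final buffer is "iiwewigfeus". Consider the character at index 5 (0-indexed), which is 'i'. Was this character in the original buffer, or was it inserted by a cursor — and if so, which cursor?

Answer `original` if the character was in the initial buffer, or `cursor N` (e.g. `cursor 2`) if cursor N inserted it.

After op 1 (insert('e')): buffer="wewgfeus" (len 8), cursors c1@2 c2@6, authorship .1...2..
After op 2 (add_cursor(3)): buffer="wewgfeus" (len 8), cursors c1@2 c3@3 c2@6, authorship .1...2..
After op 3 (move_left): buffer="wewgfeus" (len 8), cursors c1@1 c3@2 c2@5, authorship .1...2..
After op 4 (move_right): buffer="wewgfeus" (len 8), cursors c1@2 c3@3 c2@6, authorship .1...2..
After op 5 (move_left): buffer="wewgfeus" (len 8), cursors c1@1 c3@2 c2@5, authorship .1...2..
After op 6 (move_left): buffer="wewgfeus" (len 8), cursors c1@0 c3@1 c2@4, authorship .1...2..
After op 7 (move_left): buffer="wewgfeus" (len 8), cursors c1@0 c3@0 c2@3, authorship .1...2..
After op 8 (insert('i')): buffer="iiwewigfeus" (len 11), cursors c1@2 c3@2 c2@6, authorship 13.1.2..2..
Authorship (.=original, N=cursor N): 1 3 . 1 . 2 . . 2 . .
Index 5: author = 2

Answer: cursor 2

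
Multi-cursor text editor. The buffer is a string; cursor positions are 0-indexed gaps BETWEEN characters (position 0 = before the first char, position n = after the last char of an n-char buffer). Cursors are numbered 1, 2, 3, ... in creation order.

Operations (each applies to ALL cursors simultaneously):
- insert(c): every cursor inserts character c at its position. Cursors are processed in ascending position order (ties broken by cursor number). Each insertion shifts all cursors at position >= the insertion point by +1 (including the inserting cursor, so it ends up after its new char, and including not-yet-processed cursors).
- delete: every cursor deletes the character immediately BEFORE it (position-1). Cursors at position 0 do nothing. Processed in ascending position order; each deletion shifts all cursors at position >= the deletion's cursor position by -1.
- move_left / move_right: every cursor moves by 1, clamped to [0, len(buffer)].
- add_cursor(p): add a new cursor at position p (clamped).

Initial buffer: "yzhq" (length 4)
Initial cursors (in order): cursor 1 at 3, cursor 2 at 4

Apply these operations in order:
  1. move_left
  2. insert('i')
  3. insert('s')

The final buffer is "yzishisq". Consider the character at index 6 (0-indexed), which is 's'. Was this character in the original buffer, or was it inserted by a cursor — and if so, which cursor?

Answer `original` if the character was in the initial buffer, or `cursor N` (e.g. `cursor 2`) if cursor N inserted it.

After op 1 (move_left): buffer="yzhq" (len 4), cursors c1@2 c2@3, authorship ....
After op 2 (insert('i')): buffer="yzihiq" (len 6), cursors c1@3 c2@5, authorship ..1.2.
After op 3 (insert('s')): buffer="yzishisq" (len 8), cursors c1@4 c2@7, authorship ..11.22.
Authorship (.=original, N=cursor N): . . 1 1 . 2 2 .
Index 6: author = 2

Answer: cursor 2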